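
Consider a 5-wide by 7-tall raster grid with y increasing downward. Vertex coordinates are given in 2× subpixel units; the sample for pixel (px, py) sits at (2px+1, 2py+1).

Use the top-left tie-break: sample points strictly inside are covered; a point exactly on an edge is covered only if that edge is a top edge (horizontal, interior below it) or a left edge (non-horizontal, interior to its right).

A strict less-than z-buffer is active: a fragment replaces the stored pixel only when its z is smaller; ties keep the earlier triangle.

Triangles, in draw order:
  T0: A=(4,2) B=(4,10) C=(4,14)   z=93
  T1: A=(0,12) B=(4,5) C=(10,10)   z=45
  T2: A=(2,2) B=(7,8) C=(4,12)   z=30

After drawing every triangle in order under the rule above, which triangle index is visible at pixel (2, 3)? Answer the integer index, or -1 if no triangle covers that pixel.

T0:
  degenerate (2·area = 0) — covers nothing
T1:
  2·area = 62
  edge (0, 12)→(4, 5): d=(4,-7) top-left  bias=+0
  edge (4, 5)→(10, 10): d=(6,5) right/bottom  bias=-1
  edge (10, 10)→(0, 12): d=(-10,2) right/bottom  bias=-1
    (1,3)@(3, 7): e=[1,17,44] → X
    (2,3)@(5, 7): e=[15,7,40] → X
    (3,3)@(7, 7): e=[29,-3,36] → .
    (1,4)@(3, 9): e=[9,29,24] → X
    (3,4)@(7, 9): e=[37,9,16] → X
    (4,4)@(9, 9): e=[51,-1,12] → .
    (0,5)@(1, 11): e=[3,51,8] → X
    (2,5)@(5, 11): e=[31,31,0] → .  [on edge]
    (3,5)@(7, 11): e=[45,21,-4] → .
    (0,6)@(1, 13): e=[11,63,-12] → .
    (1,6)@(3, 13): e=[25,53,-16] → .
  covered (7 px):
    . . . . .
    . . . . .
    . . . . .
    . X X . .
    . X X X .
    X X . . .
    . . . . .
T2:
  2·area = 38
  edge (2, 2)→(7, 8): d=(5,6) right/bottom  bias=-1
  edge (7, 8)→(4, 12): d=(-3,4) right/bottom  bias=-1
  edge (4, 12)→(2, 2): d=(-2,-10) top-left  bias=+0
    (1,2)@(3, 5): e=[9,25,4] → X
    (2,2)@(5, 5): e=[-3,17,24] → .
    (1,3)@(3, 7): e=[19,19,0] → X  [on edge]
    (2,3)@(5, 7): e=[7,11,20] → X
    (3,3)@(7, 7): e=[-5,3,40] → .
    (1,4)@(3, 9): e=[29,13,-4] → .
    (2,4)@(5, 9): e=[17,5,16] → X
    (3,4)@(7, 9): e=[5,-3,36] → .
    (2,5)@(5, 11): e=[27,-1,12] → .
  covered (4 px):
    . . . . .
    . . . . .
    . X . . .
    . X X . .
    . . X . .
    . . . . .
    . . . . .

Z-buffer (winner per pixel, '.' = empty):
  . . . . .
  . . . . .
  . 2 . . .
  . 2 2 . .
  . 1 2 1 .
  1 1 . . .
  . . . . .

Result: 2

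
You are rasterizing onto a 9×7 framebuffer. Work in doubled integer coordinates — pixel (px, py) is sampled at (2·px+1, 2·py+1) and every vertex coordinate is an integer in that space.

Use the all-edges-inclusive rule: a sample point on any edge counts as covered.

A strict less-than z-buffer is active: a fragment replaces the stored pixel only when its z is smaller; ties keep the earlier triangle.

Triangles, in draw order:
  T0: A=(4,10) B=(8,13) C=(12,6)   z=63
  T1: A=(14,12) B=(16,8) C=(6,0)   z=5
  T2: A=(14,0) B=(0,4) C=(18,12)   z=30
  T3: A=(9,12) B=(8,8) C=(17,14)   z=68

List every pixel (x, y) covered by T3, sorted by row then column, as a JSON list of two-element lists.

T0:
  2·area = 40  (B↔C swapped to make it positive)
  edge (4, 10)→(12, 6): d=(8,-4) inclusive
  edge (12, 6)→(8, 13): d=(-4,7) inclusive
  edge (8, 13)→(4, 10): d=(-4,-3) inclusive
    (5,3)@(11, 7): e=[4,3,33] → █
    (6,3)@(13, 7): e=[12,-11,39] → ·
    (3,4)@(7, 9): e=[4,23,13] → █
    (4,4)@(9, 9): e=[12,9,19] → █
    (5,4)@(11, 9): e=[20,-5,25] → ·
    (3,5)@(7, 11): e=[20,15,5] → █
    (5,5)@(11, 11): e=[36,-13,17] → ·
    (3,6)@(7, 13): e=[36,7,-3] → ·
    (4,6)@(9, 13): e=[44,-7,3] → ·
  covered (5 px):
    · · · · · · · · ·
    · · · · · · · · ·
    · · · · · · · · ·
    · · · · · █ · · ·
    · · · █ █ · · · ·
    · · · █ █ · · · ·
    · · · · · · · · ·
T1:
  2·area = 56  (B↔C swapped to make it positive)
  edge (14, 12)→(6, 0): d=(-8,-12) inclusive
  edge (6, 0)→(16, 8): d=(10,8) inclusive
  edge (16, 8)→(14, 12): d=(-2,4) inclusive
    (3,0)@(7, 1): e=[4,2,50] → █
    (4,0)@(9, 1): e=[28,-14,42] → ·
    (3,1)@(7, 3): e=[-12,22,46] → ·
    (4,1)@(9, 3): e=[12,6,38] → █
    (5,1)@(11, 3): e=[36,-10,30] → ·
    (4,2)@(9, 5): e=[-4,26,34] → ·
    (5,2)@(11, 5): e=[20,10,26] → █
    (6,2)@(13, 5): e=[44,-6,18] → ·
    (5,3)@(11, 7): e=[4,30,22] → █
    (6,3)@(13, 7): e=[28,14,14] → █
    (7,3)@(15, 7): e=[52,-2,6] → ·
    (5,4)@(11, 9): e=[-12,50,18] → ·
  covered (7 px):
    · · · █ · · · · ·
    · · · · █ · · · ·
    · · · · · █ · · ·
    · · · · · █ █ · ·
    · · · · · · █ █ ·
    · · · · · · · · ·
    · · · · · · · · ·
T2:
  2·area = 184  (B↔C swapped to make it positive)
  edge (14, 0)→(18, 12): d=(4,12) inclusive
  edge (18, 12)→(0, 4): d=(-18,-8) inclusive
  edge (0, 4)→(14, 0): d=(14,-4) inclusive
    (5,0)@(11, 1): e=[40,142,2] → █
    (6,0)@(13, 1): e=[16,158,10] → █
    (7,0)@(15, 1): e=[-8,174,18] → ·
    (2,1)@(5, 3): e=[120,58,6] → █
    (3,1)@(7, 3): e=[96,74,14] → █
    (4,1)@(9, 3): e=[72,90,22] → █
    (7,1)@(15, 3): e=[0,138,46] → █  [on edge]
    (8,1)@(17, 3): e=[-24,154,54] → ·
    (1,2)@(3, 5): e=[152,6,26] → █
    (8,2)@(17, 5): e=[-16,118,82] → ·
    (1,3)@(3, 7): e=[160,-30,54] → ·
    (2,3)@(5, 7): e=[136,-14,62] → ·
    (8,4)@(17, 9): e=[0,46,138] → █  [on edge]
  covered (24 px):
    · · · · · █ █ · ·
    · · █ █ █ █ █ █ ·
    · █ █ █ █ █ █ █ ·
    · · · █ █ █ █ █ ·
    · · · · · · █ █ █
    · · · · · · · · █
    · · · · · · · · ·
T3:
  2·area = 30
  edge (9, 12)→(8, 8): d=(-1,-4) inclusive
  edge (8, 8)→(17, 14): d=(9,6) inclusive
  edge (17, 14)→(9, 12): d=(-8,-2) inclusive
    (4,4)@(9, 9): e=[3,3,24] → █
    (5,4)@(11, 9): e=[11,-9,28] → ·
    (2,5)@(5, 11): e=[-15,45,0] → ·  [on edge]
    (4,5)@(9, 11): e=[1,21,8] → █
    (5,5)@(11, 11): e=[9,9,12] → █
    (6,5)@(13, 11): e=[17,-3,16] → ·
    (4,6)@(9, 13): e=[-1,39,-8] → ·
    (5,6)@(11, 13): e=[7,27,-4] → ·
    (6,6)@(13, 13): e=[15,15,0] → █  [on edge]
    (7,6)@(15, 13): e=[23,3,4] → █
    (8,6)@(17, 13): e=[31,-9,8] → ·
  covered (5 px):
    · · · · · · · · ·
    · · · · · · · · ·
    · · · · · · · · ·
    · · · · · · · · ·
    · · · · █ · · · ·
    · · · · █ █ · · ·
    · · · · · · █ █ ·

Answer: [[4,4],[4,5],[5,5],[6,6],[7,6]]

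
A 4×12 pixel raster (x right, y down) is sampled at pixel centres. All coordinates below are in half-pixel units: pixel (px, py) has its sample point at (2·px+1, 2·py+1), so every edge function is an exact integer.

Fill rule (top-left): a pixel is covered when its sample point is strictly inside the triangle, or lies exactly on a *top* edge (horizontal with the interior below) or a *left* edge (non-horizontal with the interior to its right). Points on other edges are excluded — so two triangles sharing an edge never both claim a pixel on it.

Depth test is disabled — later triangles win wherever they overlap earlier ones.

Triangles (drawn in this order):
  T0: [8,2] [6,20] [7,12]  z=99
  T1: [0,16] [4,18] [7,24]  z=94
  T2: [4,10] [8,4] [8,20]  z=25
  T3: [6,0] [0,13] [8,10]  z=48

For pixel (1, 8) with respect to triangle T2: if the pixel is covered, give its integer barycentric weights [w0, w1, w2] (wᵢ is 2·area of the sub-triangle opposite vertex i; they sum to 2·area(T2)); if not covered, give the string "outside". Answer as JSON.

T0:
  2·area = 2  (B↔C swapped to make it positive)
  edge (8, 2)→(7, 12): d=(-1,10) right/bottom  bias=-1
  edge (7, 12)→(6, 20): d=(-1,8) right/bottom  bias=-1
  edge (6, 20)→(8, 2): d=(2,-18) top-left  bias=+0
    (3,5)@(7, 11): e=[1,1,0] → #  [on edge]
    (3,6)@(7, 13): e=[-1,-1,4] → ·
  covered (1 px):
    · · · ·
    · · · ·
    · · · ·
    · · · ·
    · · · ·
    · · · #
    · · · ·
    · · · ·
    · · · ·
    · · · ·
    · · · ·
    · · · ·
T1:
  2·area = 18
  edge (0, 16)→(4, 18): d=(4,2) right/bottom  bias=-1
  edge (4, 18)→(7, 24): d=(3,6) right/bottom  bias=-1
  edge (7, 24)→(0, 16): d=(-7,-8) top-left  bias=+0
    (0,8)@(1, 17): e=[2,15,1] → #
    (1,8)@(3, 17): e=[-2,3,17] → ·
    (0,9)@(1, 19): e=[10,21,-13] → ·
    (1,9)@(3, 19): e=[6,9,3] → #
    (2,9)@(5, 19): e=[2,-3,19] → ·
    (1,10)@(3, 21): e=[14,15,-11] → ·
    (2,10)@(5, 21): e=[10,3,5] → #
    (3,10)@(7, 21): e=[6,-9,21] → ·
    (2,11)@(5, 23): e=[18,9,-9] → ·
  covered (3 px):
    · · · ·
    · · · ·
    · · · ·
    · · · ·
    · · · ·
    · · · ·
    · · · ·
    · · · ·
    # · · ·
    · # · ·
    · · # ·
    · · · ·
T2:
  2·area = 64
  edge (4, 10)→(8, 4): d=(4,-6) top-left  bias=+0
  edge (8, 4)→(8, 20): d=(0,16) right/bottom  bias=-1
  edge (8, 20)→(4, 10): d=(-4,-10) top-left  bias=+0
    (3,3)@(7, 7): e=[6,16,42] → #
    (2,4)@(5, 9): e=[2,48,14] → #
    (2,5)@(5, 11): e=[10,48,6] → #
    (2,6)@(5, 13): e=[18,48,-2] → ·
    (3,6)@(7, 13): e=[30,16,18] → #
    (3,7)@(7, 15): e=[38,16,10] → #
    (3,8)@(7, 17): e=[46,16,2] → #
    (3,9)@(7, 19): e=[54,16,-6] → ·
  covered (8 px):
    · · · ·
    · · · ·
    · · · ·
    · · · #
    · · # #
    · · # #
    · · · #
    · · · #
    · · · #
    · · · ·
    · · · ·
    · · · ·
T3:
  2·area = 86  (B↔C swapped to make it positive)
  edge (6, 0)→(8, 10): d=(2,10) right/bottom  bias=-1
  edge (8, 10)→(0, 13): d=(-8,3) right/bottom  bias=-1
  edge (0, 13)→(6, 0): d=(6,-13) top-left  bias=+0
    (2,1)@(5, 3): e=[16,65,5] → #
    (3,1)@(7, 3): e=[-4,59,31] → ·
    (2,2)@(5, 5): e=[20,49,17] → #
    (3,2)@(7, 5): e=[0,43,43] → ·  [on edge]
    (1,3)@(3, 7): e=[44,39,3] → #
    (3,3)@(7, 7): e=[4,27,55] → #
    (1,4)@(3, 9): e=[48,23,15] → #
    (0,5)@(1, 11): e=[72,13,1] → #
    (3,5)@(7, 11): e=[12,-5,79] → ·
    (0,6)@(1, 13): e=[76,-3,13] → ·
    (1,6)@(3, 13): e=[56,-9,39] → ·
    (2,6)@(5, 13): e=[36,-15,65] → ·
  covered (11 px):
    · · · ·
    · · # ·
    · · # ·
    · # # #
    · # # #
    # # # ·
    · · · ·
    · · · ·
    · · · ·
    · · · ·
    · · · ·
    · · · ·

Result: "outside"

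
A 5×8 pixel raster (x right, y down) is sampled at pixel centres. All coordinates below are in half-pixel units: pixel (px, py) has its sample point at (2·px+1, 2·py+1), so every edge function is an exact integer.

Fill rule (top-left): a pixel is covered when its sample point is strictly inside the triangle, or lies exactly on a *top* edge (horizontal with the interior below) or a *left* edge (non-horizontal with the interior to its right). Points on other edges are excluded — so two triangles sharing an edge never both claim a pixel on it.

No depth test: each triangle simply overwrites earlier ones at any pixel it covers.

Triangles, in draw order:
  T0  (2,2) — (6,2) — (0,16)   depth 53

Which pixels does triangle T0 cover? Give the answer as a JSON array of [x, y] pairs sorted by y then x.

T0:
  2·area = 56
  edge (2, 2)→(6, 2): d=(4,0) top-left  bias=+0
  edge (6, 2)→(0, 16): d=(-6,14) right/bottom  bias=-1
  edge (0, 16)→(2, 2): d=(2,-14) top-left  bias=+0
    (1,1)@(3, 3): e=[4,36,16] → █
    (2,1)@(5, 3): e=[4,8,44] → █
    (3,1)@(7, 3): e=[4,-20,72] → ·
    (1,2)@(3, 5): e=[12,24,20] → █
    (2,2)@(5, 5): e=[12,-4,48] → ·
    (1,3)@(3, 7): e=[20,12,24] → █
    (2,3)@(5, 7): e=[20,-16,52] → ·
    (0,4)@(1, 9): e=[28,28,0] → █  [on edge]
    (1,4)@(3, 9): e=[28,0,28] → ·  [on edge]
    (0,5)@(1, 11): e=[36,16,4] → █
    (1,5)@(3, 11): e=[36,-12,32] → ·
    (0,6)@(1, 13): e=[44,4,8] → █
  covered (7 px):
    · · · · ·
    · █ █ · ·
    · █ · · ·
    · █ · · ·
    █ · · · ·
    █ · · · ·
    █ · · · ·
    · · · · ·

Result: [[1,1],[2,1],[1,2],[1,3],[0,4],[0,5],[0,6]]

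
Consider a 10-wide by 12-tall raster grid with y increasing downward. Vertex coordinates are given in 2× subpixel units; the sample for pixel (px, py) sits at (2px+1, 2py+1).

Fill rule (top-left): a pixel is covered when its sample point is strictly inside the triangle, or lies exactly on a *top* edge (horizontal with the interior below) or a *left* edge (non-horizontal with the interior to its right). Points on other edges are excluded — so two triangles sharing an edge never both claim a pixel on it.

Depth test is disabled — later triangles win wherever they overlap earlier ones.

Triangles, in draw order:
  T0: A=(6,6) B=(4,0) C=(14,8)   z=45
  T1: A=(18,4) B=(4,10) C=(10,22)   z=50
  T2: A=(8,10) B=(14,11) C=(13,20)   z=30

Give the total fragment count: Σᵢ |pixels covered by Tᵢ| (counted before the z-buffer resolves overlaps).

T0:
  2·area = 44
  edge (6, 6)→(4, 0): d=(-2,-6) top-left  bias=+0
  edge (4, 0)→(14, 8): d=(10,8) right/bottom  bias=-1
  edge (14, 8)→(6, 6): d=(-8,-2) top-left  bias=+0
    (2,0)@(5, 1): e=[4,2,38] → X
    (3,0)@(7, 1): e=[16,-14,42] → .
    (2,1)@(5, 3): e=[0,22,22] → X  [on edge]
    (3,1)@(7, 3): e=[12,6,26] → X
    (4,1)@(9, 3): e=[24,-10,30] → .
    (2,2)@(5, 5): e=[-4,42,6] → .
    (3,2)@(7, 5): e=[8,26,10] → X
    (4,2)@(9, 5): e=[20,10,14] → X
    (5,2)@(11, 5): e=[32,-6,18] → .
    (3,3)@(7, 7): e=[4,46,-6] → .
    (4,3)@(9, 7): e=[16,30,-2] → .
    (5,3)@(11, 7): e=[28,14,2] → X
    (3,4)@(7, 9): e=[0,66,-22] → .  [on edge]
    (4,7)@(9, 15): e=[0,110,-66] → .  [on edge]
    (5,10)@(11, 21): e=[0,154,-110] → .  [on edge]
  covered (6 px):
    . . X . . . . . . .
    . . X X . . . . . .
    . . . X X . . . . .
    . . . . . X . . . .
    . . . . . . . . . .
    . . . . . . . . . .
    . . . . . . . . . .
    . . . . . . . . . .
    . . . . . . . . . .
    . . . . . . . . . .
    . . . . . . . . . .
    . . . . . . . . . .
T1:
  2·area = 204  (B↔C swapped to make it positive)
  edge (18, 4)→(10, 22): d=(-8,18) right/bottom  bias=-1
  edge (10, 22)→(4, 10): d=(-6,-12) top-left  bias=+0
  edge (4, 10)→(18, 4): d=(14,-6) top-left  bias=+0
    (8,2)@(17, 5): e=[10,186,8] → X
    (9,2)@(19, 5): e=[-26,210,20] → .
    (5,3)@(11, 7): e=[102,102,0] → X  [on edge]
    (6,3)@(13, 7): e=[66,126,12] → X
    (7,3)@(15, 7): e=[30,150,24] → X
    (8,3)@(17, 7): e=[-6,174,36] → .
    (3,4)@(7, 9): e=[158,42,4] → X
    (4,4)@(9, 9): e=[122,66,16] → X
    (8,4)@(17, 9): e=[-22,162,64] → .
    (2,5)@(5, 11): e=[178,6,20] → X
    (7,5)@(15, 11): e=[-2,126,80] → .
    (2,6)@(5, 13): e=[162,-6,48] → .
  covered (26 px):
    . . . . . . . . . .
    . . . . . . . . . .
    . . . . . . . . X .
    . . . . . X X X . .
    . . . X X X X X . .
    . . X X X X X . . .
    . . . X X X X . . .
    . . . X X X X . . .
    . . . . X X . . . .
    . . . . X X . . . .
    . . . . . . . . . .
    . . . . . . . . . .
T2:
  2·area = 55
  edge (8, 10)→(14, 11): d=(6,1) right/bottom  bias=-1
  edge (14, 11)→(13, 20): d=(-1,9) right/bottom  bias=-1
  edge (13, 20)→(8, 10): d=(-5,-10) top-left  bias=+0
    (4,5)@(9, 11): e=[5,45,5] → X
    (5,5)@(11, 11): e=[3,27,25] → X
    (6,5)@(13, 11): e=[1,9,45] → X
    (7,5)@(15, 11): e=[-1,-9,65] → .
    (4,6)@(9, 13): e=[17,43,-5] → .
    (5,6)@(11, 13): e=[15,25,15] → X
    (7,6)@(15, 13): e=[11,-11,55] → .
    (5,7)@(11, 15): e=[27,23,5] → X
    (7,7)@(15, 15): e=[23,-13,45] → .
    (5,8)@(11, 17): e=[39,21,-5] → .
    (6,8)@(13, 17): e=[37,3,15] → X
    (7,8)@(15, 17): e=[35,-15,35] → .
  covered (9 px):
    . . . . . . . . . .
    . . . . . . . . . .
    . . . . . . . . . .
    . . . . . . . . . .
    . . . . . . . . . .
    . . . . X X X . . .
    . . . . . X X . . .
    . . . . . X X . . .
    . . . . . . X . . .
    . . . . . . X . . .
    . . . . . . . . . .
    . . . . . . . . . .

Answer: 41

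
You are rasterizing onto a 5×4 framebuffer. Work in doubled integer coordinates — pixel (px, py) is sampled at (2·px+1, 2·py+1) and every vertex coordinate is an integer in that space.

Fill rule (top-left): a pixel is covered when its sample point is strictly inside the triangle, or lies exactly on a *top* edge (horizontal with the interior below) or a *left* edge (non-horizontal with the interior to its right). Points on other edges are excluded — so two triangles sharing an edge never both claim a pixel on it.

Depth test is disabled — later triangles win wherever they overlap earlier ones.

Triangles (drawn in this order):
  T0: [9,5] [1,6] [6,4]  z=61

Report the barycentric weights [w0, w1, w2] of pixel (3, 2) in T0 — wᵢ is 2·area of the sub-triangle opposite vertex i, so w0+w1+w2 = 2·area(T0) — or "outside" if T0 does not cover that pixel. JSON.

T0:
  2·area = 11
  edge (9, 5)→(1, 6): d=(-8,1) right/bottom  bias=-1
  edge (1, 6)→(6, 4): d=(5,-2) top-left  bias=+0
  edge (6, 4)→(9, 5): d=(3,1) right/bottom  bias=-1
    (1,1)@(3, 3): e=[22,-11,0] → ·  [on edge]
    (2,2)@(5, 5): e=[4,3,4] → #
    (3,2)@(7, 5): e=[2,7,2] → #
    (4,2)@(9, 5): e=[0,11,0] → ·  [on edge]
    (2,3)@(5, 7): e=[-12,13,10] → ·
    (3,3)@(7, 7): e=[-14,17,8] → ·
  covered (2 px):
    · · · · ·
    · · · · ·
    · · # # ·
    · · · · ·

Final: [7,2,2]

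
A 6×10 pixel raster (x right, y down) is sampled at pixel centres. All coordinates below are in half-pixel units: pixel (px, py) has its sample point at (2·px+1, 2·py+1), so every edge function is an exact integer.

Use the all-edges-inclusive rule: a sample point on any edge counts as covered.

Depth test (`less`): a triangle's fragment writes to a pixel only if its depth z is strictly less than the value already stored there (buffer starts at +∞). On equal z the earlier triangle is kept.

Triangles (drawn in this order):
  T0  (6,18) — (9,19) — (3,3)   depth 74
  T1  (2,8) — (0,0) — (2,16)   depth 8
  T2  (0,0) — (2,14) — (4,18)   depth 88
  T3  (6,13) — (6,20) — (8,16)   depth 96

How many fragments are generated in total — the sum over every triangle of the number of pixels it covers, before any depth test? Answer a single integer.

T0:
  2·area = 42  (B↔C swapped to make it positive)
  edge (6, 18)→(3, 3): d=(-3,-15) inclusive
  edge (3, 3)→(9, 19): d=(6,16) inclusive
  edge (9, 19)→(6, 18): d=(-3,-1) inclusive
    (1,1)@(3, 3): e=[0,0,42] → █  [on edge]
    (2,1)@(5, 3): e=[30,-32,44] → ·
    (1,2)@(3, 5): e=[-6,12,36] → ·
    (2,4)@(5, 9): e=[12,4,26] → █
    (3,4)@(7, 9): e=[42,-28,28] → ·
    (2,5)@(5, 11): e=[6,16,20] → █
    (3,5)@(7, 11): e=[36,-16,22] → ·
    (2,6)@(5, 13): e=[0,28,14] → █  [on edge]
    (3,6)@(7, 13): e=[30,-4,16] → ·
    (2,7)@(5, 15): e=[-6,40,8] → ·
    (3,7)@(7, 15): e=[24,8,10] → █
    (4,7)@(9, 15): e=[54,-24,12] → ·
    (1,8)@(3, 17): e=[-42,84,0] → ·  [on edge]
    (4,9)@(9, 19): e=[42,0,0] → █  [on edge]
  covered (7 px):
    · · · · · ·
    · █ · · · ·
    · · · · · ·
    · · · · · ·
    · · █ · · ·
    · · █ · · ·
    · · █ · · ·
    · · · █ · ·
    · · · █ · ·
    · · · · █ ·
T1:
  2·area = 16  (B↔C swapped to make it positive)
  edge (2, 8)→(2, 16): d=(0,8) inclusive
  edge (2, 16)→(0, 0): d=(-2,-16) inclusive
  edge (0, 0)→(2, 8): d=(2,8) inclusive
    (0,2)@(1, 5): e=[8,6,2] → █
    (1,2)@(3, 5): e=[-8,38,-14] → ·
    (0,3)@(1, 7): e=[8,2,6] → █
    (1,3)@(3, 7): e=[-8,34,-10] → ·
    (0,4)@(1, 9): e=[8,-2,10] → ·
  covered (2 px):
    · · · · · ·
    · · · · · ·
    █ · · · · ·
    █ · · · · ·
    · · · · · ·
    · · · · · ·
    · · · · · ·
    · · · · · ·
    · · · · · ·
    · · · · · ·
T2:
  2·area = 20  (B↔C swapped to make it positive)
  edge (0, 0)→(4, 18): d=(4,18) inclusive
  edge (4, 18)→(2, 14): d=(-2,-4) inclusive
  edge (2, 14)→(0, 0): d=(-2,-14) inclusive
    (0,2)@(1, 5): e=[2,14,4] → █
    (1,2)@(3, 5): e=[-34,22,32] → ·
    (0,3)@(1, 7): e=[10,10,0] → █  [on edge]
    (1,3)@(3, 7): e=[-26,18,28] → ·
    (0,4)@(1, 9): e=[18,6,-4] → ·
    (1,7)@(3, 15): e=[6,2,12] → █
    (2,7)@(5, 15): e=[-30,10,40] → ·
    (1,8)@(3, 17): e=[14,-2,8] → ·
  covered (3 px):
    · · · · · ·
    · · · · · ·
    █ · · · · ·
    █ · · · · ·
    · · · · · ·
    · · · · · ·
    · · · · · ·
    · █ · · · ·
    · · · · · ·
    · · · · · ·
T3:
  2·area = 14  (B↔C swapped to make it positive)
  edge (6, 13)→(8, 16): d=(2,3) inclusive
  edge (8, 16)→(6, 20): d=(-2,4) inclusive
  edge (6, 20)→(6, 13): d=(0,-7) inclusive
    (3,7)@(7, 15): e=[1,6,7] → █
    (4,7)@(9, 15): e=[-5,-2,21] → ·
    (3,8)@(7, 17): e=[5,2,7] → █
    (4,8)@(9, 17): e=[-1,-6,21] → ·
    (3,9)@(7, 19): e=[9,-2,7] → ·
  covered (2 px):
    · · · · · ·
    · · · · · ·
    · · · · · ·
    · · · · · ·
    · · · · · ·
    · · · · · ·
    · · · · · ·
    · · · █ · ·
    · · · █ · ·
    · · · · · ·

Result: 14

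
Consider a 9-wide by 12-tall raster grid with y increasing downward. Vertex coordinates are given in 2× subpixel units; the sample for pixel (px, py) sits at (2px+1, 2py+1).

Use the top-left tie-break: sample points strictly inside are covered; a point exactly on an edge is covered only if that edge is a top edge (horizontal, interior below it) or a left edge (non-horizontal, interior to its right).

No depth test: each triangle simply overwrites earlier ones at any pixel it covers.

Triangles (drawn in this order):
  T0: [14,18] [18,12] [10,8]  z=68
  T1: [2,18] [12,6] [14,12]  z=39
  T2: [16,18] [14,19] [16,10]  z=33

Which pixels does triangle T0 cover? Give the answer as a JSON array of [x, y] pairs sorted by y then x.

T0:
  2·area = 64  (B↔C swapped to make it positive)
  edge (14, 18)→(10, 8): d=(-4,-10) top-left  bias=+0
  edge (10, 8)→(18, 12): d=(8,4) right/bottom  bias=-1
  edge (18, 12)→(14, 18): d=(-4,6) right/bottom  bias=-1
    (5,4)@(11, 9): e=[6,4,54] → X
    (6,4)@(13, 9): e=[26,-4,42] → .
    (5,5)@(11, 11): e=[-2,20,46] → .
    (6,5)@(13, 11): e=[18,12,34] → X
    (7,5)@(15, 11): e=[38,4,22] → X
    (8,5)@(17, 11): e=[58,-4,10] → .
    (6,6)@(13, 13): e=[10,28,26] → X
    (8,6)@(17, 13): e=[50,12,2] → X
    (6,7)@(13, 15): e=[2,44,18] → X
    (8,7)@(17, 15): e=[42,28,-6] → .
    (6,8)@(13, 17): e=[-6,60,10] → .
    (7,8)@(15, 17): e=[14,52,-2] → .
  covered (8 px):
    . . . . . . . . .
    . . . . . . . . .
    . . . . . . . . .
    . . . . . . . . .
    . . . . . X . . .
    . . . . . . X X .
    . . . . . . X X X
    . . . . . . X X .
    . . . . . . . . .
    . . . . . . . . .
    . . . . . . . . .
    . . . . . . . . .
T1:
  2·area = 84
  edge (2, 18)→(12, 6): d=(10,-12) top-left  bias=+0
  edge (12, 6)→(14, 12): d=(2,6) right/bottom  bias=-1
  edge (14, 12)→(2, 18): d=(-12,6) right/bottom  bias=-1
    (5,1)@(11, 3): e=[-42,0,126] → .  [on edge]
    (5,4)@(11, 9): e=[18,12,54] → X
    (6,4)@(13, 9): e=[42,0,42] → .  [on edge]
    (4,5)@(9, 11): e=[14,28,42] → X
    (6,5)@(13, 11): e=[62,4,18] → X
    (7,5)@(15, 11): e=[86,-8,6] → .
    (3,6)@(7, 13): e=[10,44,30] → X
    (6,6)@(13, 13): e=[82,8,-6] → .
    (2,7)@(5, 15): e=[6,60,18] → X
    (4,7)@(9, 15): e=[54,36,-6] → .
    (5,7)@(11, 15): e=[78,24,-18] → .
    (7,7)@(15, 15): e=[126,0,-42] → .  [on edge]
    (8,10)@(17, 21): e=[210,0,-126] → .  [on edge]
  covered (10 px):
    . . . . . . . . .
    . . . . . . . . .
    . . . . . . . . .
    . . . . . . . . .
    . . . . . X . . .
    . . . . X X X . .
    . . . X X X . . .
    . . X X . . . . .
    . X . . . . . . .
    . . . . . . . . .
    . . . . . . . . .
    . . . . . . . . .
T2:
  2·area = 16
  edge (16, 18)→(14, 19): d=(-2,1) right/bottom  bias=-1
  edge (14, 19)→(16, 10): d=(2,-9) top-left  bias=+0
  edge (16, 10)→(16, 18): d=(0,8) right/bottom  bias=-1
    (7,7)@(15, 15): e=[7,1,8] → X
    (8,7)@(17, 15): e=[5,19,-8] → .
    (7,8)@(15, 17): e=[3,5,8] → X
    (8,8)@(17, 17): e=[1,23,-8] → .
    (7,9)@(15, 19): e=[-1,9,8] → .
  covered (2 px):
    . . . . . . . . .
    . . . . . . . . .
    . . . . . . . . .
    . . . . . . . . .
    . . . . . . . . .
    . . . . . . . . .
    . . . . . . . . .
    . . . . . . . X .
    . . . . . . . X .
    . . . . . . . . .
    . . . . . . . . .
    . . . . . . . . .

Answer: [[5,4],[6,5],[7,5],[6,6],[7,6],[8,6],[6,7],[7,7]]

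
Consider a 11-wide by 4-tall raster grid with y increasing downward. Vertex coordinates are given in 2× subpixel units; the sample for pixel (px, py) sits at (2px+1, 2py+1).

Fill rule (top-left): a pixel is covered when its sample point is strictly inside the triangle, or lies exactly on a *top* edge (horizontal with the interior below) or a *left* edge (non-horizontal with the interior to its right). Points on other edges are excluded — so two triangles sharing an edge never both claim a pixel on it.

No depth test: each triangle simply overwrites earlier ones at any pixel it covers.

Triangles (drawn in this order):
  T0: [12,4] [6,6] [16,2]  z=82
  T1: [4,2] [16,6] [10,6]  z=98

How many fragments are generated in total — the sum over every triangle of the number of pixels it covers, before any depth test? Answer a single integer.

T0:
  2·area = 4
  edge (12, 4)→(6, 6): d=(-6,2) right/bottom  bias=-1
  edge (6, 6)→(16, 2): d=(10,-4) top-left  bias=+0
  edge (16, 2)→(12, 4): d=(-4,2) right/bottom  bias=-1
    (10,0)@(21, 1): e=[0,10,-6] → ·  [on edge]
    (7,1)@(15, 3): e=[0,6,-2] → ·  [on edge]
    (4,2)@(9, 5): e=[0,2,2] → ·  [on edge]
    (1,3)@(3, 7): e=[0,-2,6] → ·  [on edge]
  covered (0 px):
    · · · · · · · · · · ·
    · · · · · · · · · · ·
    · · · · · · · · · · ·
    · · · · · · · · · · ·
T1:
  2·area = 24
  edge (4, 2)→(16, 6): d=(12,4) right/bottom  bias=-1
  edge (16, 6)→(10, 6): d=(-6,0) right/bottom  bias=-1
  edge (10, 6)→(4, 2): d=(-6,-4) top-left  bias=+0
    (0,0)@(1, 1): e=[0,30,-6] → ·  [on edge]
    (3,1)@(7, 3): e=[0,18,6] → ·  [on edge]
    (4,2)@(9, 5): e=[16,6,2] → #
    (5,2)@(11, 5): e=[8,6,10] → #
    (6,2)@(13, 5): e=[0,6,18] → ·  [on edge]
    (4,3)@(9, 7): e=[40,-6,-10] → ·
    (5,3)@(11, 7): e=[32,-6,-2] → ·
    (9,3)@(19, 7): e=[0,-6,30] → ·  [on edge]
  covered (2 px):
    · · · · · · · · · · ·
    · · · · · · · · · · ·
    · · · · # # · · · · ·
    · · · · · · · · · · ·

Result: 2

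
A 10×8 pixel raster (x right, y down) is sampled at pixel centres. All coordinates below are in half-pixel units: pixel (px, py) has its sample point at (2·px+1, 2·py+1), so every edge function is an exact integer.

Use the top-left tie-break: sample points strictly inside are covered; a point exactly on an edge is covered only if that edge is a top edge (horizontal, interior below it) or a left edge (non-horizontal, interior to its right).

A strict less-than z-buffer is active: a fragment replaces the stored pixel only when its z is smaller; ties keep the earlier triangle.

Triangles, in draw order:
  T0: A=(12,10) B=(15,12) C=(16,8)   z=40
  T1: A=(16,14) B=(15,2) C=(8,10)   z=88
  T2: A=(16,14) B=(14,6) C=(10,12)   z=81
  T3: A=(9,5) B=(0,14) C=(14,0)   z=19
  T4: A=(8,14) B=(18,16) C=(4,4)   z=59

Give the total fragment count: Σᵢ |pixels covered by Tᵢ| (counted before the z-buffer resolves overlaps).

T0:
  2·area = 14  (B↔C swapped to make it positive)
  edge (12, 10)→(16, 8): d=(4,-2) top-left  bias=+0
  edge (16, 8)→(15, 12): d=(-1,4) right/bottom  bias=-1
  edge (15, 12)→(12, 10): d=(-3,-2) top-left  bias=+0
    (7,4)@(15, 9): e=[2,3,9] → #
    (8,4)@(17, 9): e=[6,-5,13] → ·
    (7,5)@(15, 11): e=[10,1,3] → #
    (8,5)@(17, 11): e=[14,-7,7] → ·
    (7,6)@(15, 13): e=[18,-1,-3] → ·
  covered (2 px):
    · · · · · · · · · ·
    · · · · · · · · · ·
    · · · · · · · · · ·
    · · · · · · · · · ·
    · · · · · · · # · ·
    · · · · · · · # · ·
    · · · · · · · · · ·
    · · · · · · · · · ·
T1:
  2·area = 92  (B↔C swapped to make it positive)
  edge (16, 14)→(8, 10): d=(-8,-4) top-left  bias=+0
  edge (8, 10)→(15, 2): d=(7,-8) top-left  bias=+0
  edge (15, 2)→(16, 14): d=(1,12) right/bottom  bias=-1
    (7,1)@(15, 3): e=[84,7,1] → #
    (8,1)@(17, 3): e=[92,23,-23] → ·
    (6,2)@(13, 5): e=[60,5,27] → #
    (8,2)@(17, 5): e=[76,37,-21] → ·
    (5,3)@(11, 7): e=[36,3,53] → #
    (8,3)@(17, 7): e=[60,51,-19] → ·
    (4,4)@(9, 9): e=[12,1,79] → #
    (8,4)@(17, 9): e=[44,65,-17] → ·
    (4,5)@(9, 11): e=[-4,15,81] → ·
    (5,5)@(11, 11): e=[4,31,57] → #
    (8,5)@(17, 11): e=[28,79,-15] → ·
    (5,6)@(11, 13): e=[-12,45,59] → ·
  covered (14 px):
    · · · · · · · · · ·
    · · · · · · · # · ·
    · · · · · · # # · ·
    · · · · · # # # · ·
    · · · · # # # # · ·
    · · · · · # # # · ·
    · · · · · · · # · ·
    · · · · · · · · · ·
T2:
  2·area = 44  (B↔C swapped to make it positive)
  edge (16, 14)→(10, 12): d=(-6,-2) top-left  bias=+0
  edge (10, 12)→(14, 6): d=(4,-6) top-left  bias=+0
  edge (14, 6)→(16, 14): d=(2,8) right/bottom  bias=-1
    (0,4)@(1, 9): e=[0,-66,110] → ·  [on edge]
    (6,4)@(13, 9): e=[24,6,14] → #
    (7,4)@(15, 9): e=[28,18,-2] → ·
    (3,5)@(7, 11): e=[0,-22,66] → ·  [on edge]
    (5,5)@(11, 11): e=[8,2,34] → #
    (7,5)@(15, 11): e=[16,26,2] → #
    (8,5)@(17, 11): e=[20,38,-14] → ·
    (5,6)@(11, 13): e=[-4,10,38] → ·
    (6,6)@(13, 13): e=[0,22,22] → #  [on edge]
    (8,6)@(17, 13): e=[8,46,-10] → ·
    (6,7)@(13, 15): e=[-12,30,26] → ·
    (7,7)@(15, 15): e=[-8,42,10] → ·
    (9,7)@(19, 15): e=[0,66,-22] → ·  [on edge]
  covered (6 px):
    · · · · · · · · · ·
    · · · · · · · · · ·
    · · · · · · · · · ·
    · · · · · · · · · ·
    · · · · · · # · · ·
    · · · · · # # # · ·
    · · · · · · # # · ·
    · · · · · · · · · ·
T3:
  degenerate (2·area = 0) — covers nothing
T4:
  2·area = 92  (B↔C swapped to make it positive)
  edge (8, 14)→(4, 4): d=(-4,-10) top-left  bias=+0
  edge (4, 4)→(18, 16): d=(14,12) right/bottom  bias=-1
  edge (18, 16)→(8, 14): d=(-10,-2) top-left  bias=+0
    (2,2)@(5, 5): e=[6,2,84] → #
    (3,2)@(7, 5): e=[26,-22,88] → ·
    (2,3)@(5, 7): e=[-2,30,64] → ·
    (3,3)@(7, 7): e=[18,6,68] → #
    (4,3)@(9, 7): e=[38,-18,72] → ·
    (3,4)@(7, 9): e=[10,34,48] → #
    (4,4)@(9, 9): e=[30,10,52] → #
    (5,4)@(11, 9): e=[50,-14,56] → ·
    (3,5)@(7, 11): e=[2,62,28] → #
    (5,5)@(11, 11): e=[42,14,36] → #
    (6,5)@(13, 11): e=[62,-10,40] → ·
    (1,6)@(3, 13): e=[-46,138,0] → ·  [on edge]
    (6,7)@(13, 15): e=[46,46,0] → #  [on edge]
  covered (12 px):
    · · · · · · · · · ·
    · · · · · · · · · ·
    · · # · · · · · · ·
    · · · # · · · · · ·
    · · · # # · · · · ·
    · · · # # # · · · ·
    · · · · # # # · · ·
    · · · · · · # # · ·

Answer: 34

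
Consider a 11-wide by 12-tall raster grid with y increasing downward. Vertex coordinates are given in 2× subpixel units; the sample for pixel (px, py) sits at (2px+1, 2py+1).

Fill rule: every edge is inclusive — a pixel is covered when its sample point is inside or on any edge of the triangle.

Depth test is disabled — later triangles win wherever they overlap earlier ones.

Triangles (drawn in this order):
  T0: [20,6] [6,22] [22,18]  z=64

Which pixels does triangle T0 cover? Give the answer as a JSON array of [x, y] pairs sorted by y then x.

T0:
  2·area = 200  (B↔C swapped to make it positive)
  edge (20, 6)→(22, 18): d=(2,12) inclusive
  edge (22, 18)→(6, 22): d=(-16,4) inclusive
  edge (6, 22)→(20, 6): d=(14,-16) inclusive
    (9,4)@(19, 9): e=[18,156,26] → █
    (10,4)@(21, 9): e=[-6,148,58] → ·
    (8,5)@(17, 11): e=[46,132,22] → █
    (10,5)@(21, 11): e=[-2,116,86] → ·
    (7,6)@(15, 13): e=[74,108,18] → █
    (10,6)@(21, 13): e=[2,84,114] → █
    (6,7)@(13, 15): e=[102,84,14] → █
    (5,8)@(11, 17): e=[130,60,10] → █
    (4,9)@(9, 19): e=[158,36,6] → █
    (9,9)@(19, 19): e=[38,-4,166] → ·
    (10,9)@(21, 19): e=[14,-12,198] → ·
    (3,10)@(7, 21): e=[186,12,2] → █
  covered (25 px):
    · · · · · · · · · · ·
    · · · · · · · · · · ·
    · · · · · · · · · · ·
    · · · · · · · · · · ·
    · · · · · · · · · █ ·
    · · · · · · · · █ █ ·
    · · · · · · · █ █ █ █
    · · · · · · █ █ █ █ █
    · · · · · █ █ █ █ █ █
    · · · · █ █ █ █ █ · ·
    · · · █ █ · · · · · ·
    · · · · · · · · · · ·

Result: [[9,4],[8,5],[9,5],[7,6],[8,6],[9,6],[10,6],[6,7],[7,7],[8,7],[9,7],[10,7],[5,8],[6,8],[7,8],[8,8],[9,8],[10,8],[4,9],[5,9],[6,9],[7,9],[8,9],[3,10],[4,10]]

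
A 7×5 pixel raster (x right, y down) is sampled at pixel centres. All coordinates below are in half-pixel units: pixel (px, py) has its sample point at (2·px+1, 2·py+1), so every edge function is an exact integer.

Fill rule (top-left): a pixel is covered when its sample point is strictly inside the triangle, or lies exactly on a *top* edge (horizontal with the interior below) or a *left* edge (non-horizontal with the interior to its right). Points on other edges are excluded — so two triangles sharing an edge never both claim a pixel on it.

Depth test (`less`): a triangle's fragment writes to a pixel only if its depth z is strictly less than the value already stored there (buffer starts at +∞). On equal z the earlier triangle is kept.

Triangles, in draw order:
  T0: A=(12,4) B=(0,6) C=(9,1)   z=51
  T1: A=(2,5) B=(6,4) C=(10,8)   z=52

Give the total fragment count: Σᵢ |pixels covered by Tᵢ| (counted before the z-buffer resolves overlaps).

T0:
  2·area = 42
  edge (12, 4)→(0, 6): d=(-12,2) right/bottom  bias=-1
  edge (0, 6)→(9, 1): d=(9,-5) top-left  bias=+0
  edge (9, 1)→(12, 4): d=(3,3) right/bottom  bias=-1
    (4,0)@(9, 1): e=[42,0,0] → .  [on edge]
    (3,1)@(7, 3): e=[22,8,12] → X
    (4,1)@(9, 3): e=[18,18,6] → X
    (5,1)@(11, 3): e=[14,28,0] → .  [on edge]
    (1,2)@(3, 5): e=[6,6,30] → X
    (2,2)@(5, 5): e=[2,16,24] → X
    (3,2)@(7, 5): e=[-2,26,18] → .
    (4,2)@(9, 5): e=[-6,36,12] → .
    (6,2)@(13, 5): e=[-14,56,0] → .  [on edge]
    (1,3)@(3, 7): e=[-18,24,36] → .
    (2,3)@(5, 7): e=[-22,34,30] → .
  covered (4 px):
    . . . . . . .
    . . . X X . .
    . X X . . . .
    . . . . . . .
    . . . . . . .
T1:
  2·area = 20
  edge (2, 5)→(6, 4): d=(4,-1) top-left  bias=+0
  edge (6, 4)→(10, 8): d=(4,4) right/bottom  bias=-1
  edge (10, 8)→(2, 5): d=(-8,-3) top-left  bias=+0
    (1,0)@(3, 1): e=[-15,0,35] → .  [on edge]
    (2,1)@(5, 3): e=[-5,0,25] → .  [on edge]
    (1,2)@(3, 5): e=[1,16,3] → X
    (2,2)@(5, 5): e=[3,8,9] → X
    (3,2)@(7, 5): e=[5,0,15] → .  [on edge]
    (1,3)@(3, 7): e=[9,24,-13] → .
    (2,3)@(5, 7): e=[11,16,-7] → .
    (4,3)@(9, 7): e=[15,0,5] → .  [on edge]
    (5,4)@(11, 9): e=[25,0,-5] → .  [on edge]
  covered (2 px):
    . . . . . . .
    . . . . . . .
    . X X . . . .
    . . . . . . .
    . . . . . . .

Final: 6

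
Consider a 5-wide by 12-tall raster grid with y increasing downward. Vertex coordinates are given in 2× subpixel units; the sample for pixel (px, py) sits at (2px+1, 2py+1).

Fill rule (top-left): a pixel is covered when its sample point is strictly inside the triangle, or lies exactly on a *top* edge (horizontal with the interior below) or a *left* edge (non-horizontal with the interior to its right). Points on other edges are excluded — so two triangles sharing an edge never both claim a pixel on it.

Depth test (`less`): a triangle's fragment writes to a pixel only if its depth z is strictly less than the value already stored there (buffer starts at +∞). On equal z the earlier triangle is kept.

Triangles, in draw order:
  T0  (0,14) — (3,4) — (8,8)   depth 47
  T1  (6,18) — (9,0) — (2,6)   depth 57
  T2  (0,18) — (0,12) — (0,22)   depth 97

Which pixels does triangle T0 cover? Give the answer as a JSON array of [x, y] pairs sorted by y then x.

T0:
  2·area = 62
  edge (0, 14)→(3, 4): d=(3,-10) top-left  bias=+0
  edge (3, 4)→(8, 8): d=(5,4) right/bottom  bias=-1
  edge (8, 8)→(0, 14): d=(-8,6) right/bottom  bias=-1
    (1,2)@(3, 5): e=[3,5,54] → #
    (2,2)@(5, 5): e=[23,-3,42] → ·
    (1,3)@(3, 7): e=[9,15,38] → #
    (2,3)@(5, 7): e=[29,7,26] → #
    (3,3)@(7, 7): e=[49,-1,14] → ·
    (1,4)@(3, 9): e=[15,25,22] → #
    (3,4)@(7, 9): e=[55,9,-2] → ·
    (0,5)@(1, 11): e=[1,43,18] → #
    (2,5)@(5, 11): e=[41,27,-6] → ·
    (0,6)@(1, 13): e=[7,53,2] → #
    (1,6)@(3, 13): e=[27,45,-10] → ·
    (0,7)@(1, 15): e=[13,63,-14] → ·
  covered (8 px):
    · · · · ·
    · · · · ·
    · # · · ·
    · # # · ·
    · # # · ·
    # # · · ·
    # · · · ·
    · · · · ·
    · · · · ·
    · · · · ·
    · · · · ·
    · · · · ·
T1:
  2·area = 108  (B↔C swapped to make it positive)
  edge (6, 18)→(2, 6): d=(-4,-12) top-left  bias=+0
  edge (2, 6)→(9, 0): d=(7,-6) top-left  bias=+0
  edge (9, 0)→(6, 18): d=(-3,18) right/bottom  bias=-1
    (0,1)@(1, 3): e=[0,-27,135] → ·  [on edge]
    (3,1)@(7, 3): e=[72,9,27] → #
    (4,1)@(9, 3): e=[96,21,-9] → ·
    (2,2)@(5, 5): e=[40,11,57] → #
    (4,2)@(9, 5): e=[88,35,-15] → ·
    (1,3)@(3, 7): e=[8,13,87] → #
    (4,3)@(9, 7): e=[80,49,-21] → ·
    (1,4)@(3, 9): e=[0,27,81] → #  [on edge]
    (4,4)@(9, 9): e=[72,63,-27] → ·
    (1,5)@(3, 11): e=[-8,41,75] → ·
    (2,5)@(5, 11): e=[16,53,39] → #
    (4,5)@(9, 11): e=[64,77,-33] → ·
    (2,7)@(5, 15): e=[0,81,27] → #  [on edge]
    (3,10)@(7, 21): e=[0,135,-27] → ·  [on edge]
  covered (13 px):
    · · · · ·
    · · · # ·
    · · # # ·
    · # # # ·
    · # # # ·
    · · # # ·
    · · # · ·
    · · # · ·
    · · · · ·
    · · · · ·
    · · · · ·
    · · · · ·
T2:
  degenerate (2·area = 0) — covers nothing

Answer: [[1,2],[1,3],[2,3],[1,4],[2,4],[0,5],[1,5],[0,6]]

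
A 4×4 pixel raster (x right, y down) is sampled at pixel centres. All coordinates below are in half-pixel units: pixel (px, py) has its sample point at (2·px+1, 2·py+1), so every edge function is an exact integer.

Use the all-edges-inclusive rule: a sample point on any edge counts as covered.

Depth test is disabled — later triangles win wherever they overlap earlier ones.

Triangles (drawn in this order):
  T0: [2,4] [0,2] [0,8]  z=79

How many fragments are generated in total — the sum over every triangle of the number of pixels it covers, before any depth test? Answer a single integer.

T0:
  2·area = 12  (B↔C swapped to make it positive)
  edge (2, 4)→(0, 8): d=(-2,4) inclusive
  edge (0, 8)→(0, 2): d=(0,-6) inclusive
  edge (0, 2)→(2, 4): d=(2,2) inclusive
    (0,1)@(1, 3): e=[6,6,0] → X  [on edge]
    (1,1)@(3, 3): e=[-2,18,-4] → .
    (0,2)@(1, 5): e=[2,6,4] → X
    (1,2)@(3, 5): e=[-6,18,0] → .  [on edge]
    (0,3)@(1, 7): e=[-2,6,8] → .
    (2,3)@(5, 7): e=[-18,30,0] → .  [on edge]
  covered (2 px):
    . . . .
    X . . .
    X . . .
    . . . .

Answer: 2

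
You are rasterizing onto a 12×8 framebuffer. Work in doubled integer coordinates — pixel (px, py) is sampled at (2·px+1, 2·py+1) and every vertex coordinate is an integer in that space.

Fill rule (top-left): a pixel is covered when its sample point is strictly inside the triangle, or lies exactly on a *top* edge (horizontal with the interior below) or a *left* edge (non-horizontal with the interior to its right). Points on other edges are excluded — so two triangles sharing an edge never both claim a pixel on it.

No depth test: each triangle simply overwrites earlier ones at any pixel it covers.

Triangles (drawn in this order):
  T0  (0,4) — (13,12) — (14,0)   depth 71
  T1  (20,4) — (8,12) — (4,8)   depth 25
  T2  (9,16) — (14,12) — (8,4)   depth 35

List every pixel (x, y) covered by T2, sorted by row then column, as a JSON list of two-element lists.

T0:
  2·area = 164  (B↔C swapped to make it positive)
  edge (0, 4)→(14, 0): d=(14,-4) top-left  bias=+0
  edge (14, 0)→(13, 12): d=(-1,12) right/bottom  bias=-1
  edge (13, 12)→(0, 4): d=(-13,-8) top-left  bias=+0
    (5,0)@(11, 1): e=[2,35,127] → X
    (6,0)@(13, 1): e=[10,11,143] → X
    (7,0)@(15, 1): e=[18,-13,159] → .
    (2,1)@(5, 3): e=[6,105,53] → X
    (3,1)@(7, 3): e=[14,81,69] → X
    (4,1)@(9, 3): e=[22,57,85] → X
    (7,1)@(15, 3): e=[46,-15,133] → .
    (1,2)@(3, 5): e=[26,127,11] → X
    (7,2)@(15, 5): e=[74,-17,107] → .
    (1,3)@(3, 7): e=[54,125,-15] → .
    (2,3)@(5, 7): e=[62,101,1] → X
    (7,3)@(15, 7): e=[102,-19,81] → .
  covered (22 px):
    . . . . . X X . . . . .
    . . X X X X X . . . . .
    . X X X X X X . . . . .
    . . X X X X X . . . . .
    . . . . X X X . . . . .
    . . . . . . X . . . . .
    . . . . . . . . . . . .
    . . . . . . . . . . . .
T1:
  2·area = 80
  edge (20, 4)→(8, 12): d=(-12,8) right/bottom  bias=-1
  edge (8, 12)→(4, 8): d=(-4,-4) top-left  bias=+0
  edge (4, 8)→(20, 4): d=(16,-4) top-left  bias=+0
    (0,2)@(1, 5): e=[140,0,-60] → .  [on edge]
    (8,2)@(17, 5): e=[12,64,4] → X
    (9,2)@(19, 5): e=[-4,72,12] → .
    (1,3)@(3, 7): e=[100,0,-20] → .  [on edge]
    (4,3)@(9, 7): e=[52,24,4] → X
    (5,3)@(11, 7): e=[36,32,12] → X
    (6,3)@(13, 7): e=[20,40,20] → X
    (7,3)@(15, 7): e=[4,48,28] → X
    (8,3)@(17, 7): e=[-12,56,36] → .
    (2,4)@(5, 9): e=[60,0,20] → X  [on edge]
    (3,4)@(7, 9): e=[44,8,28] → X
    (6,4)@(13, 9): e=[-4,32,52] → .
    (3,5)@(7, 11): e=[20,0,60] → X  [on edge]
    (4,6)@(9, 13): e=[-20,0,100] → .  [on edge]
    (5,7)@(11, 15): e=[-60,0,140] → .  [on edge]
  covered (11 px):
    . . . . . . . . . . . .
    . . . . . . . . . . . .
    . . . . . . . . X . . .
    . . . . X X X X . . . .
    . . X X X X . . . . . .
    . . . X X . . . . . . .
    . . . . . . . . . . . .
    . . . . . . . . . . . .
T2:
  2·area = 64  (B↔C swapped to make it positive)
  edge (9, 16)→(8, 4): d=(-1,-12) top-left  bias=+0
  edge (8, 4)→(14, 12): d=(6,8) right/bottom  bias=-1
  edge (14, 12)→(9, 16): d=(-5,4) right/bottom  bias=-1
    (4,3)@(9, 7): e=[9,10,45] → X
    (5,3)@(11, 7): e=[33,-6,37] → .
    (4,4)@(9, 9): e=[7,22,35] → X
    (5,4)@(11, 9): e=[31,6,27] → X
    (6,4)@(13, 9): e=[55,-10,19] → .
    (4,5)@(9, 11): e=[5,34,25] → X
    (6,5)@(13, 11): e=[53,2,9] → X
    (7,5)@(15, 11): e=[77,-14,1] → .
    (4,6)@(9, 13): e=[3,46,15] → X
    (6,6)@(13, 13): e=[51,14,-1] → .
    (4,7)@(9, 15): e=[1,58,5] → X
    (5,7)@(11, 15): e=[25,42,-3] → .
  covered (9 px):
    . . . . . . . . . . . .
    . . . . . . . . . . . .
    . . . . . . . . . . . .
    . . . . X . . . . . . .
    . . . . X X . . . . . .
    . . . . X X X . . . . .
    . . . . X X . . . . . .
    . . . . X . . . . . . .

Answer: [[4,3],[4,4],[5,4],[4,5],[5,5],[6,5],[4,6],[5,6],[4,7]]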